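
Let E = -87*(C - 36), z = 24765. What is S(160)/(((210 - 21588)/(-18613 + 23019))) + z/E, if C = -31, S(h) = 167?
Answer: -626593948/20768727 ≈ -30.170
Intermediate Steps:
E = 5829 (E = -87*(-31 - 36) = -87*(-67) = 5829)
S(160)/(((210 - 21588)/(-18613 + 23019))) + z/E = 167/(((210 - 21588)/(-18613 + 23019))) + 24765/5829 = 167/((-21378/4406)) + 24765*(1/5829) = 167/((-21378*1/4406)) + 8255/1943 = 167/(-10689/2203) + 8255/1943 = 167*(-2203/10689) + 8255/1943 = -367901/10689 + 8255/1943 = -626593948/20768727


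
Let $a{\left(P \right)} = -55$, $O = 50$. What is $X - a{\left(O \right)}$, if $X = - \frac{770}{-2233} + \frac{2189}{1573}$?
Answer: $\frac{235286}{4147} \approx 56.736$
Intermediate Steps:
$X = \frac{7201}{4147}$ ($X = \left(-770\right) \left(- \frac{1}{2233}\right) + 2189 \cdot \frac{1}{1573} = \frac{10}{29} + \frac{199}{143} = \frac{7201}{4147} \approx 1.7364$)
$X - a{\left(O \right)} = \frac{7201}{4147} - -55 = \frac{7201}{4147} + 55 = \frac{235286}{4147}$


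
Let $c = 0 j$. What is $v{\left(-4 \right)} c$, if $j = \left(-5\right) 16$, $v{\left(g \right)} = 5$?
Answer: $0$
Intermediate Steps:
$j = -80$
$c = 0$ ($c = 0 \left(-80\right) = 0$)
$v{\left(-4 \right)} c = 5 \cdot 0 = 0$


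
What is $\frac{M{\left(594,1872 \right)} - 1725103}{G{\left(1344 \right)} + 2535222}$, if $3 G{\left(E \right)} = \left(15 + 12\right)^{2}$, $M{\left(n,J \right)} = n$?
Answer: $- \frac{1724509}{2535465} \approx -0.68015$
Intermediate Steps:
$G{\left(E \right)} = 243$ ($G{\left(E \right)} = \frac{\left(15 + 12\right)^{2}}{3} = \frac{27^{2}}{3} = \frac{1}{3} \cdot 729 = 243$)
$\frac{M{\left(594,1872 \right)} - 1725103}{G{\left(1344 \right)} + 2535222} = \frac{594 - 1725103}{243 + 2535222} = - \frac{1724509}{2535465}$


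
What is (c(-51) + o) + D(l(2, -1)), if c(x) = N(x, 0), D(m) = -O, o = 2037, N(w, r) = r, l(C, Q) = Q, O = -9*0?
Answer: 2037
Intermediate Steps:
O = 0
D(m) = 0 (D(m) = -1*0 = 0)
c(x) = 0
(c(-51) + o) + D(l(2, -1)) = (0 + 2037) + 0 = 2037 + 0 = 2037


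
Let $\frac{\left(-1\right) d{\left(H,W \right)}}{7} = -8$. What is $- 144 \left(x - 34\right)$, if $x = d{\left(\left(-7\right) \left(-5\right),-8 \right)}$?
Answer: $-3168$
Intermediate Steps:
$d{\left(H,W \right)} = 56$ ($d{\left(H,W \right)} = \left(-7\right) \left(-8\right) = 56$)
$x = 56$
$- 144 \left(x - 34\right) = - 144 \left(56 - 34\right) = \left(-144\right) 22 = -3168$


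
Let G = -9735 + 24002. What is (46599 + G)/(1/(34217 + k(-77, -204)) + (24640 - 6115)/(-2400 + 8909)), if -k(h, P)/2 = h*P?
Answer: 554845599997/25947517 ≈ 21383.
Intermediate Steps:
G = 14267
k(h, P) = -2*P*h (k(h, P) = -2*h*P = -2*P*h)
(46599 + G)/(1/(34217 + k(-77, -204)) + (24640 - 6115)/(-2400 + 8909)) = (46599 + 14267)/(1/(34217 - 2*(-204)*(-77)) + (24640 - 6115)/(-2400 + 8909)) = 60866/(1/(34217 - 31416) + 18525/6509) = 60866/(1/2801 + 18525*(1/6509)) = 60866/(1/2801 + 18525/6509) = 60866/(51895034/18231709) = 60866*(18231709/51895034) = 554845599997/25947517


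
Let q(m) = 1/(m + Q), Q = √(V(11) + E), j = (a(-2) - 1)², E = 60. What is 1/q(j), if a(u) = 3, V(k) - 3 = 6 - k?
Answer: 4 + √58 ≈ 11.616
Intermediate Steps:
V(k) = 9 - k (V(k) = 3 + (6 - k) = 9 - k)
j = 4 (j = (3 - 1)² = 2² = 4)
Q = √58 (Q = √((9 - 1*11) + 60) = √((9 - 11) + 60) = √(-2 + 60) = √58 ≈ 7.6158)
q(m) = 1/(m + √58)
1/q(j) = 1/(1/(4 + √58)) = 4 + √58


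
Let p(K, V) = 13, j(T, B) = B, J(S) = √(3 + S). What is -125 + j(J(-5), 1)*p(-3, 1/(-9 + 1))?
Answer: -112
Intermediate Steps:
-125 + j(J(-5), 1)*p(-3, 1/(-9 + 1)) = -125 + 1*13 = -125 + 13 = -112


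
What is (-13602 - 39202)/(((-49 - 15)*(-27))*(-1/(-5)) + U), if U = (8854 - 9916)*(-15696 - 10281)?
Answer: -132010/68969799 ≈ -0.0019140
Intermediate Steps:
U = 27587574 (U = -1062*(-25977) = 27587574)
(-13602 - 39202)/(((-49 - 15)*(-27))*(-1/(-5)) + U) = (-13602 - 39202)/(((-49 - 15)*(-27))*(-1/(-5)) + 27587574) = -52804/((-64*(-27))*(-1*(-⅕)) + 27587574) = -52804/(1728*(⅕) + 27587574) = -52804/(1728/5 + 27587574) = -52804/137939598/5 = -52804*5/137939598 = -132010/68969799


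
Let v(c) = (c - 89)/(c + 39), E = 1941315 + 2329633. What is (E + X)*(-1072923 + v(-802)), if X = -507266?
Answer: -3081098216196156/763 ≈ -4.0381e+12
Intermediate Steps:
E = 4270948
v(c) = (-89 + c)/(39 + c)
(E + X)*(-1072923 + v(-802)) = (4270948 - 507266)*(-1072923 + (-89 - 802)/(39 - 802)) = 3763682*(-1072923 - 891/(-763)) = 3763682*(-1072923 - 1/763*(-891)) = 3763682*(-1072923 + 891/763) = 3763682*(-818639358/763) = -3081098216196156/763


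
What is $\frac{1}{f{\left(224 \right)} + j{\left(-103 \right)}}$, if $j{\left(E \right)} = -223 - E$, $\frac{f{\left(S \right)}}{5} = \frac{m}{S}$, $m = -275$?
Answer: $- \frac{224}{28255} \approx -0.0079278$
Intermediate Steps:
$f{\left(S \right)} = - \frac{1375}{S}$ ($f{\left(S \right)} = 5 \left(- \frac{275}{S}\right) = - \frac{1375}{S}$)
$\frac{1}{f{\left(224 \right)} + j{\left(-103 \right)}} = \frac{1}{- \frac{1375}{224} - 120} = \frac{1}{- \frac{28255}{224}} = - \frac{224}{28255}$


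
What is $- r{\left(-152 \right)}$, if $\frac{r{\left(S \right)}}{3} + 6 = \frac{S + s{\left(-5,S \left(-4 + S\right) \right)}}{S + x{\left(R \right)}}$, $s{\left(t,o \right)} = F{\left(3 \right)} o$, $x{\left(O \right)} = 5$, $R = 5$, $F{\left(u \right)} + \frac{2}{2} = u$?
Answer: $\frac{48154}{49} \approx 982.73$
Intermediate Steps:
$F{\left(u \right)} = -1 + u$
$s{\left(t,o \right)} = 2 o$ ($s{\left(t,o \right)} = \left(-1 + 3\right) o = 2 o$)
$r{\left(S \right)} = -18 + \frac{3 \left(S + 2 S \left(-4 + S\right)\right)}{5 + S}$ ($r{\left(S \right)} = -18 + 3 \frac{S + 2 S \left(-4 + S\right)}{S + 5} = -18 + 3 \frac{S + 2 S \left(-4 + S\right)}{5 + S} = -18 + \frac{3 \left(S + 2 S \left(-4 + S\right)\right)}{5 + S}$)
$- r{\left(-152 \right)} = - \frac{3 \left(-30 - -1976 + 2 \left(-152\right)^{2}\right)}{5 - 152} = - \frac{3 \left(-30 + 1976 + 2 \cdot 23104\right)}{-147} = - \frac{3 \left(-1\right) \left(-30 + 1976 + 46208\right)}{147} = - \frac{3 \left(-1\right) 48154}{147} = \left(-1\right) \left(- \frac{48154}{49}\right) = \frac{48154}{49}$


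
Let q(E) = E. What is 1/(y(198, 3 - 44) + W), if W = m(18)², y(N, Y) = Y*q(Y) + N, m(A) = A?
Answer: 1/2203 ≈ 0.00045393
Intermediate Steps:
y(N, Y) = N + Y² (y(N, Y) = Y*Y + N = Y² + N = N + Y²)
W = 324 (W = 18² = 324)
1/(y(198, 3 - 44) + W) = 1/((198 + (3 - 44)²) + 324) = 1/((198 + (-41)²) + 324) = 1/((198 + 1681) + 324) = 1/(1879 + 324) = 1/2203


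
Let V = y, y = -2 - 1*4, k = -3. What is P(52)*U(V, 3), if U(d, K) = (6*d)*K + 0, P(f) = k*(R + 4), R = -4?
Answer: 0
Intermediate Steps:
y = -6 (y = -2 - 4 = -6)
P(f) = 0 (P(f) = -3*(-4 + 4) = -3*0 = 0)
V = -6
U(d, K) = 6*K*d (U(d, K) = 6*K*d + 0 = 6*K*d)
P(52)*U(V, 3) = 0*(6*3*(-6)) = 0*(-108) = 0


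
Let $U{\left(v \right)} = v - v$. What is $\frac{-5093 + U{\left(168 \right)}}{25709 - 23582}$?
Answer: $- \frac{5093}{2127} \approx -2.3945$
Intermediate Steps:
$U{\left(v \right)} = 0$
$\frac{-5093 + U{\left(168 \right)}}{25709 - 23582} = \frac{-5093 + 0}{25709 - 23582} = - \frac{5093}{2127}$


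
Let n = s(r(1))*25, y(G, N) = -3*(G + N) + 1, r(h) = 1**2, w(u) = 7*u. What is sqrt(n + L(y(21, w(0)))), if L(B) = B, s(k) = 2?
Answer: 2*I*sqrt(3) ≈ 3.4641*I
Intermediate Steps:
r(h) = 1
y(G, N) = 1 - 3*G - 3*N (y(G, N) = (-3*G - 3*N) + 1 = 1 - 3*G - 3*N)
n = 50 (n = 2*25 = 50)
sqrt(n + L(y(21, w(0)))) = sqrt(50 + (1 - 3*21 - 21*0)) = sqrt(50 + (1 - 63 - 3*0)) = sqrt(50 + (1 - 63 + 0)) = sqrt(50 - 62) = sqrt(-12) = 2*I*sqrt(3)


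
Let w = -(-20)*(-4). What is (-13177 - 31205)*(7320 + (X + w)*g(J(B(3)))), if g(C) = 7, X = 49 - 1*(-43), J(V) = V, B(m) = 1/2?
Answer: -328604328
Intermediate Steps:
B(m) = ½
w = -80 (w = -10*8 = -80)
X = 92 (X = 49 + 43 = 92)
(-13177 - 31205)*(7320 + (X + w)*g(J(B(3)))) = (-13177 - 31205)*(7320 + (92 - 80)*7) = -44382*(7320 + 12*7) = -44382*(7320 + 84) = -44382*7404 = -328604328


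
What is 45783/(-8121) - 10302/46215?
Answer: -244391543/41701335 ≈ -5.8605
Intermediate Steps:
45783/(-8121) - 10302/46215 = 45783*(-1/8121) - 10302*1/46215 = -15261/2707 - 3434/15405 = -244391543/41701335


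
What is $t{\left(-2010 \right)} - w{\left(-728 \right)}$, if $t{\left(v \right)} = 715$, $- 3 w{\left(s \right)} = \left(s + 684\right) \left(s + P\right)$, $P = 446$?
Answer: $4851$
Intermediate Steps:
$w{\left(s \right)} = - \frac{\left(446 + s\right) \left(684 + s\right)}{3}$ ($w{\left(s \right)} = - \frac{\left(s + 684\right) \left(s + 446\right)}{3} = - \frac{\left(684 + s\right) \left(446 + s\right)}{3} = - \frac{\left(446 + s\right) \left(684 + s\right)}{3}$)
$t{\left(-2010 \right)} - w{\left(-728 \right)} = 715 - \left(-101688 - - \frac{822640}{3} - \frac{\left(-728\right)^{2}}{3}\right) = 715 - \left(-101688 + \frac{822640}{3} - \frac{529984}{3}\right) = 715 - -4136 = 715 + 4136 = 4851$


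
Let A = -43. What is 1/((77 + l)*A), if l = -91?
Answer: 1/602 ≈ 0.0016611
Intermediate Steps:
1/((77 + l)*A) = 1/((77 - 91)*(-43)) = 1/(-14*(-43)) = 1/602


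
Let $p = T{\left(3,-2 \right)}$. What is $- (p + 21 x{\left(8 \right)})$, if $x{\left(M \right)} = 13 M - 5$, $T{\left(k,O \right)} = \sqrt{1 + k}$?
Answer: $-2081$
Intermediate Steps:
$p = 2$ ($p = \sqrt{1 + 3} = \sqrt{4} = 2$)
$x{\left(M \right)} = -5 + 13 M$
$- (p + 21 x{\left(8 \right)}) = - (2 + 21 \left(-5 + 13 \cdot 8\right)) = - (2 + 21 \left(-5 + 104\right)) = - (2 + 21 \cdot 99) = - (2 + 2079) = \left(-1\right) 2081 = -2081$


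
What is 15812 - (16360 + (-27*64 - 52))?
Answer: 1232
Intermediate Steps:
15812 - (16360 + (-27*64 - 52)) = 15812 - (16360 + (-1728 - 52)) = 15812 - (16360 - 1780) = 15812 - 1*14580 = 15812 - 14580 = 1232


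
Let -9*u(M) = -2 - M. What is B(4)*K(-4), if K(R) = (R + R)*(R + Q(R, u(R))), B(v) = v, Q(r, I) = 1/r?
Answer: 136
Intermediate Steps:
u(M) = 2/9 + M/9 (u(M) = -(-2 - M)/9 = 2/9 + M/9)
K(R) = 2*R*(R + 1/R) (K(R) = (R + R)*(R + 1/R) = (2*R)*(R + 1/R) = 2*R*(R + 1/R))
B(4)*K(-4) = 4*(2 + 2*(-4)²) = 4*(2 + 2*16) = 4*(2 + 32) = 4*34 = 136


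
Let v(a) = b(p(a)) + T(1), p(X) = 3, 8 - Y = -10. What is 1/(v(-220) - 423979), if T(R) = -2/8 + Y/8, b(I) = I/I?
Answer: -1/423976 ≈ -2.3586e-6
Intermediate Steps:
Y = 18 (Y = 8 - 1*(-10) = 8 + 10 = 18)
b(I) = 1
T(R) = 2 (T(R) = -2/8 + 18/8 = -2*1/8 + 18*(1/8) = -1/4 + 9/4 = 2)
v(a) = 3 (v(a) = 1 + 2 = 3)
1/(v(-220) - 423979) = 1/(3 - 423979) = 1/(-423976) = -1/423976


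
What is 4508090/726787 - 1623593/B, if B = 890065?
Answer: 2832486840159/646887671155 ≈ 4.3786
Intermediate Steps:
4508090/726787 - 1623593/B = 4508090/726787 - 1623593/890065 = 2832486840159/646887671155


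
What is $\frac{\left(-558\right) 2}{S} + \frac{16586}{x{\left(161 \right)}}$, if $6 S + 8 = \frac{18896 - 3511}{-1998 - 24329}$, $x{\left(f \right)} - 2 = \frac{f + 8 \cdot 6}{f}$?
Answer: $\frac{697108515698}{120006531} \approx 5808.9$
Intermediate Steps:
$x{\left(f \right)} = 2 + \frac{48 + f}{f}$ ($x{\left(f \right)} = 2 + \frac{f + 8 \cdot 6}{f} = 2 + \frac{f + 48}{f} = 2 + \frac{48 + f}{f}$)
$S = - \frac{226001}{157962}$ ($S = - \frac{4}{3} + \frac{\left(18896 - 3511\right) \frac{1}{-1998 - 24329}}{6} = - \frac{4}{3} + \frac{15385 \frac{1}{-26327}}{6} = - \frac{4}{3} + \frac{15385 \left(- \frac{1}{26327}\right)}{6} = - \frac{4}{3} + \frac{1}{6} \left(- \frac{15385}{26327}\right) = - \frac{4}{3} - \frac{15385}{157962} = - \frac{226001}{157962} \approx -1.4307$)
$\frac{\left(-558\right) 2}{S} + \frac{16586}{x{\left(161 \right)}} = \frac{\left(-558\right) 2}{- \frac{226001}{157962}} + \frac{16586}{3 + \frac{48}{161}} = \left(-1116\right) \left(- \frac{157962}{226001}\right) + \frac{16586}{3 + 48 \cdot \frac{1}{161}} = \frac{176285592}{226001} + \frac{16586}{3 + \frac{48}{161}} = \frac{176285592}{226001} + \frac{16586}{\frac{531}{161}} = \frac{176285592}{226001} + 16586 \cdot \frac{161}{531} = \frac{176285592}{226001} + \frac{2670346}{531} = \frac{697108515698}{120006531}$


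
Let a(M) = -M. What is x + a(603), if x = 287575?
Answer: 286972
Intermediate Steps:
x + a(603) = 287575 - 1*603 = 287575 - 603 = 286972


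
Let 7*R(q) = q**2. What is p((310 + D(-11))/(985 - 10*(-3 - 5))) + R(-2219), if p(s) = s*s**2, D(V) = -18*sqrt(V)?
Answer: 169939915108571/241589925 - 189824*I*sqrt(11)/44738875 ≈ 7.0342e+5 - 0.014072*I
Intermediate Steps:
R(q) = q**2/7
p(s) = s**3
p((310 + D(-11))/(985 - 10*(-3 - 5))) + R(-2219) = ((310 - 18*I*sqrt(11))/(985 - 10*(-3 - 5)))**3 + (1/7)*(-2219)**2 = ((310 - 18*I*sqrt(11))/(985 - 10*(-8)))**3 + (1/7)*4923961 = ((310 - 18*I*sqrt(11))/(985 + 80))**3 + 703423 = ((310 - 18*I*sqrt(11))/1065)**3 + 703423 = ((310 - 18*I*sqrt(11))*(1/1065))**3 + 703423 = (62/213 - 6*I*sqrt(11)/355)**3 + 703423 = 703423 + (62/213 - 6*I*sqrt(11)/355)**3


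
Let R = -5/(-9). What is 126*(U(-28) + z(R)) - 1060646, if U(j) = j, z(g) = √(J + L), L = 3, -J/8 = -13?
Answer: -1064174 + 126*√107 ≈ -1.0629e+6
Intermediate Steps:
J = 104 (J = -8*(-13) = 104)
R = 5/9 (R = -5*(-⅑) = 5/9 ≈ 0.55556)
z(g) = √107 (z(g) = √(104 + 3) = √107)
126*(U(-28) + z(R)) - 1060646 = 126*(-28 + √107) - 1060646 = (-3528 + 126*√107) - 1060646 = -1064174 + 126*√107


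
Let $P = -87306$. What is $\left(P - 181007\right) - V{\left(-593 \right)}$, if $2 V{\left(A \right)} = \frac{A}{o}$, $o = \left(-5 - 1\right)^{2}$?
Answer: $- \frac{19317943}{72} \approx -2.6831 \cdot 10^{5}$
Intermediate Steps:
$o = 36$ ($o = \left(-6\right)^{2} = 36$)
$V{\left(A \right)} = \frac{A}{72}$ ($V{\left(A \right)} = \frac{A \frac{1}{36}}{2} = \frac{\frac{1}{36} A}{2} = \frac{A}{72}$)
$\left(P - 181007\right) - V{\left(-593 \right)} = \left(-87306 - 181007\right) - \frac{1}{72} \left(-593\right) = -268313 - - \frac{593}{72} = -268313 + \frac{593}{72} = - \frac{19317943}{72}$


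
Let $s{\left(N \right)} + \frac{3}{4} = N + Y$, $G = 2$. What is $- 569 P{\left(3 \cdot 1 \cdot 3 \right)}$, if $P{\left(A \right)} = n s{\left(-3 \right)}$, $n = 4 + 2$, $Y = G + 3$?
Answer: $- \frac{8535}{2} \approx -4267.5$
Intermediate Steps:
$Y = 5$ ($Y = 2 + 3 = 5$)
$s{\left(N \right)} = \frac{17}{4} + N$ ($s{\left(N \right)} = - \frac{3}{4} + \left(N + 5\right) = - \frac{3}{4} + \left(5 + N\right) = \frac{17}{4} + N$)
$n = 6$
$P{\left(A \right)} = \frac{15}{2}$ ($P{\left(A \right)} = 6 \left(\frac{17}{4} - 3\right) = 6 \cdot \frac{5}{4} = \frac{15}{2}$)
$- 569 P{\left(3 \cdot 1 \cdot 3 \right)} = \left(-569\right) \frac{15}{2} = - \frac{8535}{2}$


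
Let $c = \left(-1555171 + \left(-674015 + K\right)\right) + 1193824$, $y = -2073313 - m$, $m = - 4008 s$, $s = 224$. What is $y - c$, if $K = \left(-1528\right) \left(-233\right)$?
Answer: $-496183$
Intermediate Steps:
$K = 356024$
$m = -897792$ ($m = \left(-4008\right) 224 = -897792$)
$y = -1175521$ ($y = -2073313 - -897792 = -2073313 + 897792 = -1175521$)
$c = -679338$ ($c = \left(-1555171 + \left(-674015 + 356024\right)\right) + 1193824 = \left(-1555171 - 317991\right) + 1193824 = -1873162 + 1193824 = -679338$)
$y - c = -1175521 - -679338 = -1175521 + 679338 = -496183$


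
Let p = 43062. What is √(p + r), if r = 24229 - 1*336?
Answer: √66955 ≈ 258.76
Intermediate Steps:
r = 23893 (r = 24229 - 336 = 23893)
√(p + r) = √(43062 + 23893) = √66955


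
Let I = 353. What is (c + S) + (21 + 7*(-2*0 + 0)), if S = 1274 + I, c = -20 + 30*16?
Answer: 2108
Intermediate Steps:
c = 460 (c = -20 + 480 = 460)
S = 1627 (S = 1274 + 353 = 1627)
(c + S) + (21 + 7*(-2*0 + 0)) = (460 + 1627) + (21 + 7*(-2*0 + 0)) = 2087 + (21 + 7*(0 + 0)) = 2087 + (21 + 7*0) = 2087 + (21 + 0) = 2087 + 21 = 2108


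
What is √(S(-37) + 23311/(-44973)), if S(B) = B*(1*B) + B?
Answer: 5*√11968959313/14991 ≈ 36.490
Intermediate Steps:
S(B) = B + B² (S(B) = B*B + B = B² + B = B + B²)
√(S(-37) + 23311/(-44973)) = √(-37*(1 - 37) + 23311/(-44973)) = √(-37*(-36) + 23311*(-1/44973)) = √(1332 - 23311/44973) = √(59880725/44973) = 5*√11968959313/14991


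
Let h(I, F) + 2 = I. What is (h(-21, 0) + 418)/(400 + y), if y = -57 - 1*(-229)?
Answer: 395/572 ≈ 0.69056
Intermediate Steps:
y = 172 (y = -57 + 229 = 172)
h(I, F) = -2 + I
(h(-21, 0) + 418)/(400 + y) = ((-2 - 21) + 418)/(400 + 172) = (-23 + 418)/572 = 395*(1/572) = 395/572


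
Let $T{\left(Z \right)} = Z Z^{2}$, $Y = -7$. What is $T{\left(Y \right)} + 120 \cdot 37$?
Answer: $4097$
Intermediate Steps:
$T{\left(Z \right)} = Z^{3}$
$T{\left(Y \right)} + 120 \cdot 37 = \left(-7\right)^{3} + 120 \cdot 37 = -343 + 4440 = 4097$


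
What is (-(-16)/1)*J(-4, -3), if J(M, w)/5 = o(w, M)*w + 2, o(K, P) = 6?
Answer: -1280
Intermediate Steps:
J(M, w) = 10 + 30*w (J(M, w) = 5*(6*w + 2) = 5*(2 + 6*w) = 10 + 30*w)
(-(-16)/1)*J(-4, -3) = (-(-16)/1)*(10 + 30*(-3)) = (-(-16))*(10 - 90) = -8*(-2)*(-80) = 16*(-80) = -1280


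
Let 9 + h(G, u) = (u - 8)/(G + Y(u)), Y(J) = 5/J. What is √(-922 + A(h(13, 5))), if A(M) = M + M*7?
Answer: I*√48790/7 ≈ 31.555*I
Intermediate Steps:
h(G, u) = -9 + (-8 + u)/(G + 5/u) (h(G, u) = -9 + (u - 8)/(G + 5/u) = -9 + (-8 + u)/(G + 5/u))
A(M) = 8*M (A(M) = M + 7*M = 8*M)
√(-922 + A(h(13, 5))) = √(-922 + 8*((-45 - 1*5*(8 - 1*5 + 9*13))/(5 + 13*5))) = √(-922 + 8*((-45 - 1*5*(8 - 5 + 117))/(5 + 65))) = √(-922 + 8*((-45 - 1*5*120)/70)) = √(-922 + 8*((-45 - 600)/70)) = √(-922 + 8*((1/70)*(-645))) = √(-922 + 8*(-129/14)) = √(-922 - 516/7) = √(-6970/7) = I*√48790/7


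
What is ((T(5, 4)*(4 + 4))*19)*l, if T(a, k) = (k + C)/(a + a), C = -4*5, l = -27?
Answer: 32832/5 ≈ 6566.4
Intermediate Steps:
C = -20
T(a, k) = (-20 + k)/(2*a) (T(a, k) = (k - 20)/(a + a) = (-20 + k)/((2*a)) = (-20 + k)*(1/(2*a)) = (-20 + k)/(2*a))
((T(5, 4)*(4 + 4))*19)*l = ((((½)*(-20 + 4)/5)*(4 + 4))*19)*(-27) = ((((½)*(⅕)*(-16))*8)*19)*(-27) = (-8/5*8*19)*(-27) = -64/5*19*(-27) = -1216/5*(-27) = 32832/5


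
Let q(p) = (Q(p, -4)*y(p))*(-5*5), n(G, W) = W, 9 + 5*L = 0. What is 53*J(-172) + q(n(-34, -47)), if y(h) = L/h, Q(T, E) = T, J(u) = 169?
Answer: 9002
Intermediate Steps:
L = -9/5 (L = -9/5 + (1/5)*0 = -9/5 + 0 = -9/5 ≈ -1.8000)
y(h) = -9/(5*h)
q(p) = 45 (q(p) = (p*(-9/(5*p)))*(-5*5) = -9/5*(-25) = 45)
53*J(-172) + q(n(-34, -47)) = 53*169 + 45 = 8957 + 45 = 9002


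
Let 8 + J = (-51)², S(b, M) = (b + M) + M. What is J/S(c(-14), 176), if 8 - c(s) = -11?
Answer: 2593/371 ≈ 6.9892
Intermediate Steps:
c(s) = 19 (c(s) = 8 - 1*(-11) = 8 + 11 = 19)
S(b, M) = b + 2*M (S(b, M) = (M + b) + M = b + 2*M)
J = 2593 (J = -8 + (-51)² = -8 + 2601 = 2593)
J/S(c(-14), 176) = 2593/(19 + 2*176) = 2593/(19 + 352) = 2593/371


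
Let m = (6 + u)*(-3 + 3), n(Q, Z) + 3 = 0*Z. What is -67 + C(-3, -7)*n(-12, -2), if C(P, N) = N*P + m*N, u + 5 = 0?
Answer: -130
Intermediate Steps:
u = -5 (u = -5 + 0 = -5)
n(Q, Z) = -3 (n(Q, Z) = -3 + 0*Z = -3 + 0 = -3)
m = 0 (m = (6 - 5)*(-3 + 3) = 1*0 = 0)
C(P, N) = N*P (C(P, N) = N*P + 0*N = N*P + 0 = N*P)
-67 + C(-3, -7)*n(-12, -2) = -67 - 7*(-3)*(-3) = -67 + 21*(-3) = -67 - 63 = -130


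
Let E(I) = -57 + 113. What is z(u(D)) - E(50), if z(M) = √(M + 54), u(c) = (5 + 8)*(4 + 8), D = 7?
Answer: -56 + √210 ≈ -41.509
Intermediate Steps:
E(I) = 56
u(c) = 156 (u(c) = 13*12 = 156)
z(M) = √(54 + M)
z(u(D)) - E(50) = √(54 + 156) - 1*56 = √210 - 56 = -56 + √210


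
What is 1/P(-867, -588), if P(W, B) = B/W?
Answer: 289/196 ≈ 1.4745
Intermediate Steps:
1/P(-867, -588) = 1/(-588/(-867)) = 1/(-588*(-1/867)) = 1/(196/289) = 289/196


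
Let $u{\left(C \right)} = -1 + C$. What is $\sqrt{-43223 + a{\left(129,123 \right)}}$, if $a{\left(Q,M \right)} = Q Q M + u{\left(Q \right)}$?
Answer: $2 \sqrt{500937} \approx 1415.5$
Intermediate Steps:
$a{\left(Q,M \right)} = -1 + Q + M Q^{2}$ ($a{\left(Q,M \right)} = Q Q M + \left(-1 + Q\right) = Q^{2} M + \left(-1 + Q\right) = M Q^{2} + \left(-1 + Q\right) = -1 + Q + M Q^{2}$)
$\sqrt{-43223 + a{\left(129,123 \right)}} = \sqrt{-43223 + \left(-1 + 129 + 123 \cdot 129^{2}\right)} = \sqrt{-43223 + \left(-1 + 129 + 123 \cdot 16641\right)} = \sqrt{-43223 + \left(-1 + 129 + 2046843\right)} = \sqrt{-43223 + 2046971} = \sqrt{2003748} = 2 \sqrt{500937}$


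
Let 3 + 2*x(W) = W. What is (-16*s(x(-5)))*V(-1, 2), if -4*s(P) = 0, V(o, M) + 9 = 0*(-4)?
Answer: 0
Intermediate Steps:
V(o, M) = -9 (V(o, M) = -9 + 0*(-4) = -9 + 0 = -9)
x(W) = -3/2 + W/2
s(P) = 0 (s(P) = -1/4*0 = 0)
(-16*s(x(-5)))*V(-1, 2) = -16*0*(-9) = 0*(-9) = 0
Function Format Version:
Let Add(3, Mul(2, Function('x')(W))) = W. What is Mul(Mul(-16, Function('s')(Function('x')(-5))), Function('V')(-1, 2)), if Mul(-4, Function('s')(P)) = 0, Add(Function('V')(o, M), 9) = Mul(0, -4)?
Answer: 0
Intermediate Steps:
Function('V')(o, M) = -9 (Function('V')(o, M) = Add(-9, Mul(0, -4)) = Add(-9, 0) = -9)
Function('x')(W) = Add(Rational(-3, 2), Mul(Rational(1, 2), W))
Function('s')(P) = 0 (Function('s')(P) = Mul(Rational(-1, 4), 0) = 0)
Mul(Mul(-16, Function('s')(Function('x')(-5))), Function('V')(-1, 2)) = Mul(Mul(-16, 0), -9) = Mul(0, -9) = 0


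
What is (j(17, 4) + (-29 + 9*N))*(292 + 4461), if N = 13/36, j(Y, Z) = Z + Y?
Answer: -90307/4 ≈ -22577.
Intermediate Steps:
j(Y, Z) = Y + Z
N = 13/36 (N = 13*(1/36) = 13/36 ≈ 0.36111)
(j(17, 4) + (-29 + 9*N))*(292 + 4461) = ((17 + 4) + (-29 + 9*(13/36)))*(292 + 4461) = (21 + (-29 + 13/4))*4753 = (21 - 103/4)*4753 = -19/4*4753 = -90307/4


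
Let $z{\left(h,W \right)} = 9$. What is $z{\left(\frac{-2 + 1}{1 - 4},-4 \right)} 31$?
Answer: $279$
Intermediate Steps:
$z{\left(\frac{-2 + 1}{1 - 4},-4 \right)} 31 = 9 \cdot 31 = 279$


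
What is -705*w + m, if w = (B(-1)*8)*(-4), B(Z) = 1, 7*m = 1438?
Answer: 159358/7 ≈ 22765.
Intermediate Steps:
m = 1438/7 (m = (⅐)*1438 = 1438/7 ≈ 205.43)
w = -32 (w = (1*8)*(-4) = 8*(-4) = -32)
-705*w + m = -705*(-32) + 1438/7 = 22560 + 1438/7 = 159358/7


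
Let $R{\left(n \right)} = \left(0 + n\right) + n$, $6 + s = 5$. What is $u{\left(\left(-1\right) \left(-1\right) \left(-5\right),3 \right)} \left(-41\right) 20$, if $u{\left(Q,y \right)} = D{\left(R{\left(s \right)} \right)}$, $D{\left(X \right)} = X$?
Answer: $1640$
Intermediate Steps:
$s = -1$ ($s = -6 + 5 = -1$)
$R{\left(n \right)} = 2 n$ ($R{\left(n \right)} = n + n = 2 n$)
$u{\left(Q,y \right)} = -2$ ($u{\left(Q,y \right)} = 2 \left(-1\right) = -2$)
$u{\left(\left(-1\right) \left(-1\right) \left(-5\right),3 \right)} \left(-41\right) 20 = \left(-2\right) \left(-41\right) 20 = 82 \cdot 20 = 1640$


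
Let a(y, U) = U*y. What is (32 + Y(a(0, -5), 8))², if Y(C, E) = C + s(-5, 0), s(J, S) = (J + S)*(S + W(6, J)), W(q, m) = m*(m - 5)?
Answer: 47524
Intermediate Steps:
W(q, m) = m*(-5 + m)
s(J, S) = (J + S)*(S + J*(-5 + J))
Y(C, E) = -250 + C (Y(C, E) = C + (0² - 5*0 + (-5)²*(-5 - 5) - 5*0*(-5 - 5)) = C + (0 + 0 + 25*(-10) - 5*0*(-10)) = C + (0 + 0 - 250 + 0) = C - 250 = -250 + C)
(32 + Y(a(0, -5), 8))² = (32 + (-250 - 5*0))² = (32 + (-250 + 0))² = (32 - 250)² = (-218)² = 47524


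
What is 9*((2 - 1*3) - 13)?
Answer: -126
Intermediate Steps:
9*((2 - 1*3) - 13) = 9*((2 - 3) - 13) = 9*(-1 - 13) = 9*(-14) = -126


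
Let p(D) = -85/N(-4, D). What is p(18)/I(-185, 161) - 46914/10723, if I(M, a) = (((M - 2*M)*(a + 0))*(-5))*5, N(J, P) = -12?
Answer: -83840191691/19163073300 ≈ -4.3751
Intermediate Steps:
p(D) = 85/12 (p(D) = -85/(-12) = -85*(-1/12) = 85/12)
I(M, a) = 25*M*a (I(M, a) = (((-M)*a)*(-5))*5 = (-M*a*(-5))*5 = (5*M*a)*5 = 25*M*a)
p(18)/I(-185, 161) - 46914/10723 = 85/(12*((25*(-185)*161))) - 46914/10723 = (85/12)/(-744625) - 46914*1/10723 = (85/12)*(-1/744625) - 46914/10723 = -17/1787100 - 46914/10723 = -83840191691/19163073300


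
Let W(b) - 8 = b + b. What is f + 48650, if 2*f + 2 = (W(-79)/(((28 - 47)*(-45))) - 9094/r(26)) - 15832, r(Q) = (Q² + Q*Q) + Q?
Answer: 3199148149/78546 ≈ 40730.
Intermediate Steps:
W(b) = 8 + 2*b (W(b) = 8 + (b + b) = 8 + 2*b)
r(Q) = Q + 2*Q² (r(Q) = (Q² + Q²) + Q = 2*Q² + Q = Q + 2*Q²)
f = -622114751/78546 (f = -1 + (((8 + 2*(-79))/(((28 - 47)*(-45))) - 9094*1/(26*(1 + 2*26))) - 15832)/2 = -1 + (((8 - 158)/((-19*(-45))) - 9094*1/(26*(1 + 52))) - 15832)/2 = -1 + ((-150/855 - 9094/(26*53)) - 15832)/2 = -1 + ((-150*1/855 - 9094/1378) - 15832)/2 = -1 + ((-10/57 - 9094*1/1378) - 15832)/2 = -1 + ((-10/57 - 4547/689) - 15832)/2 = -1 + (-266069/39273 - 15832)/2 = -1 + (½)*(-622036205/39273) = -1 - 622036205/78546 = -622114751/78546 ≈ -7920.4)
f + 48650 = -622114751/78546 + 48650 = 3199148149/78546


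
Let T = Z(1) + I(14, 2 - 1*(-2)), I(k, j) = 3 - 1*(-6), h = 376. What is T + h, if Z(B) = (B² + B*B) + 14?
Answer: 401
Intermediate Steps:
Z(B) = 14 + 2*B² (Z(B) = (B² + B²) + 14 = 2*B² + 14 = 14 + 2*B²)
I(k, j) = 9 (I(k, j) = 3 + 6 = 9)
T = 25 (T = (14 + 2*1²) + 9 = (14 + 2*1) + 9 = (14 + 2) + 9 = 16 + 9 = 25)
T + h = 25 + 376 = 401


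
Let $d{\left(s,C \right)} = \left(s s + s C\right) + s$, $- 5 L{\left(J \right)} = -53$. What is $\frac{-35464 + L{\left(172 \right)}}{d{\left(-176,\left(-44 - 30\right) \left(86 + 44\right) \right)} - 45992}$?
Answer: $- \frac{177267}{8389640} \approx -0.021129$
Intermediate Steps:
$L{\left(J \right)} = \frac{53}{5}$ ($L{\left(J \right)} = \left(- \frac{1}{5}\right) \left(-53\right) = \frac{53}{5}$)
$d{\left(s,C \right)} = s + s^{2} + C s$ ($d{\left(s,C \right)} = \left(s^{2} + C s\right) + s = s + s^{2} + C s$)
$\frac{-35464 + L{\left(172 \right)}}{d{\left(-176,\left(-44 - 30\right) \left(86 + 44\right) \right)} - 45992} = \frac{-35464 + \frac{53}{5}}{- 176 \left(1 + \left(-44 - 30\right) \left(86 + 44\right) - 176\right) - 45992} = - \frac{177267}{5 \left(- 176 \left(1 - 9620 - 176\right) - 45992\right)} = - \frac{177267}{5 \left(\left(-176\right) \left(-9795\right) - 45992\right)} = - \frac{177267}{5 \left(1723920 - 45992\right)} = - \frac{177267}{5 \cdot 1677928} = \left(- \frac{177267}{5}\right) \frac{1}{1677928} = - \frac{177267}{8389640}$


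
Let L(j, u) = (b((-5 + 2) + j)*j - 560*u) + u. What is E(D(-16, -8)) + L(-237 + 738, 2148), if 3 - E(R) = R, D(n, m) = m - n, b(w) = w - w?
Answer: -1200737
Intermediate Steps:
b(w) = 0
L(j, u) = -559*u (L(j, u) = (0*j - 560*u) + u = (0 - 560*u) + u = -560*u + u = -559*u)
E(R) = 3 - R
E(D(-16, -8)) + L(-237 + 738, 2148) = (3 - (-8 - 1*(-16))) - 559*2148 = (3 - (-8 + 16)) - 1200732 = (3 - 1*8) - 1200732 = (3 - 8) - 1200732 = -5 - 1200732 = -1200737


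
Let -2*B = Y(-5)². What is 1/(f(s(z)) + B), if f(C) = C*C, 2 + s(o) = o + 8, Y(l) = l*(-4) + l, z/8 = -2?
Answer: -2/25 ≈ -0.080000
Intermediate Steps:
z = -16 (z = 8*(-2) = -16)
Y(l) = -3*l (Y(l) = -4*l + l = -3*l)
s(o) = 6 + o (s(o) = -2 + (o + 8) = -2 + (8 + o) = 6 + o)
f(C) = C²
B = -225/2 (B = -(-3*(-5))²/2 = -½*15² = -½*225 = -225/2 ≈ -112.50)
1/(f(s(z)) + B) = 1/((6 - 16)² - 225/2) = 1/((-10)² - 225/2) = 1/(100 - 225/2) = 1/(-25/2) = -2/25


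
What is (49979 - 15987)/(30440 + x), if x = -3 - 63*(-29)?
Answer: 4249/4033 ≈ 1.0536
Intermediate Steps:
x = 1824 (x = -3 + 1827 = 1824)
(49979 - 15987)/(30440 + x) = (49979 - 15987)/(30440 + 1824) = 33992/32264 = 33992*(1/32264) = 4249/4033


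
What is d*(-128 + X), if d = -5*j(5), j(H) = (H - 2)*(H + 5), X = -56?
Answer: 27600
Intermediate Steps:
j(H) = (-2 + H)*(5 + H)
d = -150 (d = -5*(-10 + 5² + 3*5) = -5*(-10 + 25 + 15) = -5*30 = -150)
d*(-128 + X) = -150*(-128 - 56) = -150*(-184) = 27600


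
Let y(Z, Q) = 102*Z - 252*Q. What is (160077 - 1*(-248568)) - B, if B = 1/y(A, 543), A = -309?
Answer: 68797020331/168354 ≈ 4.0865e+5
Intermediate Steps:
y(Z, Q) = -252*Q + 102*Z
B = -1/168354 (B = 1/(-252*543 + 102*(-309)) = 1/(-136836 - 31518) = 1/(-168354) = -1/168354 ≈ -5.9399e-6)
(160077 - 1*(-248568)) - B = (160077 - 1*(-248568)) - 1*(-1/168354) = (160077 + 248568) + 1/168354 = 408645 + 1/168354 = 68797020331/168354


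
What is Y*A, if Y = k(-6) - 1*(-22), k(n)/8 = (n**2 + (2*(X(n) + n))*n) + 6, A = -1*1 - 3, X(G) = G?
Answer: -6040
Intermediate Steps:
A = -4 (A = -1 - 3 = -4)
k(n) = 48 + 40*n**2 (k(n) = 8*((n**2 + (2*(n + n))*n) + 6) = 8*((n**2 + (2*(2*n))*n) + 6) = 8*((n**2 + (4*n)*n) + 6) = 8*((n**2 + 4*n**2) + 6) = 8*(5*n**2 + 6) = 8*(6 + 5*n**2) = 48 + 40*n**2)
Y = 1510 (Y = (48 + 40*(-6)**2) - 1*(-22) = (48 + 40*36) + 22 = (48 + 1440) + 22 = 1488 + 22 = 1510)
Y*A = 1510*(-4) = -6040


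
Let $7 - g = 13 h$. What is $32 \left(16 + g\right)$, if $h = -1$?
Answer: $1152$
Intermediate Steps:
$g = 20$ ($g = 7 - 13 \left(-1\right) = 7 - -13 = 7 + 13 = 20$)
$32 \left(16 + g\right) = 32 \left(16 + 20\right) = 32 \cdot 36 = 1152$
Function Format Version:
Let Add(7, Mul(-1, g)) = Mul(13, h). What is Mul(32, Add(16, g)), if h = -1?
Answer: 1152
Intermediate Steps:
g = 20 (g = Add(7, Mul(-1, Mul(13, -1))) = Add(7, Mul(-1, -13)) = Add(7, 13) = 20)
Mul(32, Add(16, g)) = Mul(32, Add(16, 20)) = Mul(32, 36) = 1152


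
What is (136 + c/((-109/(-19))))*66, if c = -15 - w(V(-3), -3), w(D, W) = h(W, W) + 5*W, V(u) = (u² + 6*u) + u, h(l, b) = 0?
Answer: 8976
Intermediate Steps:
V(u) = u² + 7*u
w(D, W) = 5*W (w(D, W) = 0 + 5*W = 5*W)
c = 0 (c = -15 - 5*(-3) = -15 - 1*(-15) = -15 + 15 = 0)
(136 + c/((-109/(-19))))*66 = (136 + 0/((-109/(-19))))*66 = (136 + 0/((-109*(-1/19))))*66 = (136 + 0/(109/19))*66 = (136 + 0*(19/109))*66 = (136 + 0)*66 = 136*66 = 8976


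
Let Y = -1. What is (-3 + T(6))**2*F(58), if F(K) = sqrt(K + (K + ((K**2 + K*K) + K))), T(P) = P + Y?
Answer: 4*sqrt(6902) ≈ 332.31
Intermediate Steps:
T(P) = -1 + P (T(P) = P - 1 = -1 + P)
F(K) = sqrt(2*K**2 + 3*K) (F(K) = sqrt(K + (K + ((K**2 + K**2) + K))) = sqrt(K + (K + (2*K**2 + K))) = sqrt(K + (K + (K + 2*K**2))) = sqrt(K + (2*K + 2*K**2)) = sqrt(2*K**2 + 3*K))
(-3 + T(6))**2*F(58) = (-3 + (-1 + 6))**2*sqrt(58*(3 + 2*58)) = (-3 + 5)**2*sqrt(58*(3 + 116)) = 2**2*sqrt(58*119) = 4*sqrt(6902)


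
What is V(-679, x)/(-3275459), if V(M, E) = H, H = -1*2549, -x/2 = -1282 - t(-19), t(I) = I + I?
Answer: 2549/3275459 ≈ 0.00077821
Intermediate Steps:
t(I) = 2*I
x = 2488 (x = -2*(-1282 - 2*(-19)) = -2*(-1282 - 1*(-38)) = -2*(-1282 + 38) = -2*(-1244) = 2488)
H = -2549
V(M, E) = -2549
V(-679, x)/(-3275459) = -2549/(-3275459) = -2549*(-1/3275459) = 2549/3275459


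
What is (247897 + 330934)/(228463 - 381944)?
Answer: -578831/153481 ≈ -3.7714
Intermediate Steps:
(247897 + 330934)/(228463 - 381944) = 578831/(-153481) = 578831*(-1/153481) = -578831/153481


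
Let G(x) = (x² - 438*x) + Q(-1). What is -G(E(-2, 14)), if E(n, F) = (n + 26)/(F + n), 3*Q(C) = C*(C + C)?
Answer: 2614/3 ≈ 871.33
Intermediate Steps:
Q(C) = 2*C²/3 (Q(C) = (C*(C + C))/3 = (C*(2*C))/3 = (2*C²)/3 = 2*C²/3)
E(n, F) = (26 + n)/(F + n)
G(x) = ⅔ + x² - 438*x (G(x) = (x² - 438*x) + (⅔)*(-1)² = (x² - 438*x) + (⅔)*1 = (x² - 438*x) + ⅔ = ⅔ + x² - 438*x)
-G(E(-2, 14)) = -(⅔ + ((26 - 2)/(14 - 2))² - 438*(26 - 2)/(14 - 2)) = -(⅔ + (24/12)² - 438*24/12) = -(⅔ + ((1/12)*24)² - 73*24/2) = -(⅔ + 2² - 438*2) = -(⅔ + 4 - 876) = -1*(-2614/3) = 2614/3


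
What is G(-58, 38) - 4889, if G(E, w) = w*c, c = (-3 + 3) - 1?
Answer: -4927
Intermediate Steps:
c = -1 (c = 0 - 1 = -1)
G(E, w) = -w (G(E, w) = w*(-1) = -w)
G(-58, 38) - 4889 = -1*38 - 4889 = -38 - 4889 = -4927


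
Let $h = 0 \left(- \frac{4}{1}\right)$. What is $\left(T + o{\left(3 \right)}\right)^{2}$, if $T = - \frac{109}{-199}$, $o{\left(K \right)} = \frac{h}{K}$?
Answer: $\frac{11881}{39601} \approx 0.30002$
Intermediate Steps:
$h = 0$ ($h = 0 \left(\left(-4\right) 1\right) = 0 \left(-4\right) = 0$)
$o{\left(K \right)} = 0$ ($o{\left(K \right)} = \frac{0}{K} = 0$)
$T = \frac{109}{199}$ ($T = \left(-109\right) \left(- \frac{1}{199}\right) = \frac{109}{199} \approx 0.54774$)
$\left(T + o{\left(3 \right)}\right)^{2} = \left(\frac{109}{199} + 0\right)^{2} = \left(\frac{109}{199}\right)^{2} = \frac{11881}{39601}$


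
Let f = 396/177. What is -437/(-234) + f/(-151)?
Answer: 3862345/2084706 ≈ 1.8527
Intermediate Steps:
f = 132/59 (f = 396*(1/177) = 132/59 ≈ 2.2373)
-437/(-234) + f/(-151) = -437/(-234) + (132/59)/(-151) = -437*(-1/234) + (132/59)*(-1/151) = 437/234 - 132/8909 = 3862345/2084706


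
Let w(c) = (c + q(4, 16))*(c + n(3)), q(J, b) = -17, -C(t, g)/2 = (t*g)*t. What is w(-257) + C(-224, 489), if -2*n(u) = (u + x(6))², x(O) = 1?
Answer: -48999518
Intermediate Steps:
C(t, g) = -2*g*t² (C(t, g) = -2*t*g*t = -2*g*t*t = -2*g*t²)
n(u) = -(1 + u)²/2 (n(u) = -(u + 1)²/2 = -(1 + u)²/2)
w(c) = (-17 + c)*(-8 + c) (w(c) = (c - 17)*(c - (1 + 3)²/2) = (-17 + c)*(c - ½*4²) = (-17 + c)*(c - ½*16) = (-17 + c)*(c - 8) = (-17 + c)*(-8 + c))
w(-257) + C(-224, 489) = (136 + (-257)² - 25*(-257)) - 2*489*(-224)² = (136 + 66049 + 6425) - 2*489*50176 = 72610 - 49072128 = -48999518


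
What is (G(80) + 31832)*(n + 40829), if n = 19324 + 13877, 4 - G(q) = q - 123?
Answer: 2360002370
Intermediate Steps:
G(q) = 127 - q (G(q) = 4 - (q - 123) = 4 - (-123 + q) = 4 + (123 - q) = 127 - q)
n = 33201
(G(80) + 31832)*(n + 40829) = ((127 - 1*80) + 31832)*(33201 + 40829) = ((127 - 80) + 31832)*74030 = (47 + 31832)*74030 = 31879*74030 = 2360002370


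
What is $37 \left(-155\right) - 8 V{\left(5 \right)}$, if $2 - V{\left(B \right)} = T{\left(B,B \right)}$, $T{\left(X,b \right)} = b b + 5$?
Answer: $-5511$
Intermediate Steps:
$T{\left(X,b \right)} = 5 + b^{2}$ ($T{\left(X,b \right)} = b^{2} + 5 = 5 + b^{2}$)
$V{\left(B \right)} = -3 - B^{2}$ ($V{\left(B \right)} = 2 - \left(5 + B^{2}\right) = -3 - B^{2}$)
$37 \left(-155\right) - 8 V{\left(5 \right)} = 37 \left(-155\right) - 8 \left(-3 - 5^{2}\right) = -5735 - 8 \left(-3 - 25\right) = -5735 - -224 = -5735 + 224 = -5511$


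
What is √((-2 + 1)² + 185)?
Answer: √186 ≈ 13.638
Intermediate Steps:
√((-2 + 1)² + 185) = √((-1)² + 185) = √(1 + 185) = √186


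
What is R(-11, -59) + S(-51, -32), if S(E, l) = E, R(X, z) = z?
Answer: -110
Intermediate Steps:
R(-11, -59) + S(-51, -32) = -59 - 51 = -110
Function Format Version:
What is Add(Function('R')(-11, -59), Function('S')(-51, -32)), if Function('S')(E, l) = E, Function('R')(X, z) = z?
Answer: -110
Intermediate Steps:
Add(Function('R')(-11, -59), Function('S')(-51, -32)) = Add(-59, -51) = -110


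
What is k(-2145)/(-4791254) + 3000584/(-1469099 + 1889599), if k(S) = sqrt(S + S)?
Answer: 750146/105125 - I*sqrt(4290)/4791254 ≈ 7.1357 - 1.367e-5*I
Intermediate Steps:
k(S) = sqrt(2)*sqrt(S) (k(S) = sqrt(2*S) = sqrt(2)*sqrt(S))
k(-2145)/(-4791254) + 3000584/(-1469099 + 1889599) = (sqrt(2)*sqrt(-2145))/(-4791254) + 3000584/(-1469099 + 1889599) = (sqrt(2)*(I*sqrt(2145)))*(-1/4791254) + 3000584/420500 = (I*sqrt(4290))*(-1/4791254) + 3000584*(1/420500) = -I*sqrt(4290)/4791254 + 750146/105125 = 750146/105125 - I*sqrt(4290)/4791254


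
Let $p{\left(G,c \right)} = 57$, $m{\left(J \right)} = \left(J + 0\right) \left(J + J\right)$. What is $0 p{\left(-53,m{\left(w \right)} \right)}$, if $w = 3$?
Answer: $0$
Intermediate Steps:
$m{\left(J \right)} = 2 J^{2}$ ($m{\left(J \right)} = J 2 J = 2 J^{2}$)
$0 p{\left(-53,m{\left(w \right)} \right)} = 0 \cdot 57 = 0$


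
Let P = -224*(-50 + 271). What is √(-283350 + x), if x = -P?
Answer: I*√233846 ≈ 483.58*I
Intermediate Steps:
P = -49504 (P = -224*221 = -49504)
x = 49504 (x = -1*(-49504) = 49504)
√(-283350 + x) = √(-283350 + 49504) = √(-233846) = I*√233846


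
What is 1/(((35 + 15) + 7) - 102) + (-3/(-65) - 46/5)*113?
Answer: -605128/585 ≈ -1034.4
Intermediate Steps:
1/(((35 + 15) + 7) - 102) + (-3/(-65) - 46/5)*113 = 1/((50 + 7) - 102) + (-3*(-1/65) - 46*1/5)*113 = 1/(57 - 102) + (3/65 - 46/5)*113 = 1/(-45) - 119/13*113 = -1/45 - 13447/13 = -605128/585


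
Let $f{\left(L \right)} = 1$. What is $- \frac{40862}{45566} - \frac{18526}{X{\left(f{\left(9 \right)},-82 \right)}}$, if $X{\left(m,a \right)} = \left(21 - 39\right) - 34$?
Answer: $\frac{210507723}{592358} \approx 355.37$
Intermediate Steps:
$X{\left(m,a \right)} = -52$ ($X{\left(m,a \right)} = -18 - 34 = -52$)
$- \frac{40862}{45566} - \frac{18526}{X{\left(f{\left(9 \right)},-82 \right)}} = - \frac{40862}{45566} - \frac{18526}{-52} = \left(-40862\right) \frac{1}{45566} - - \frac{9263}{26} = - \frac{20431}{22783} + \frac{9263}{26} = \frac{210507723}{592358}$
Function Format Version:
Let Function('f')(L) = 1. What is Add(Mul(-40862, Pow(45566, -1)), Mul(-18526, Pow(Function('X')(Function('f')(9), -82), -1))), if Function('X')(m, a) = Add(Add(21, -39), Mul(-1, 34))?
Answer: Rational(210507723, 592358) ≈ 355.37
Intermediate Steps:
Function('X')(m, a) = -52 (Function('X')(m, a) = Add(-18, -34) = -52)
Add(Mul(-40862, Pow(45566, -1)), Mul(-18526, Pow(Function('X')(Function('f')(9), -82), -1))) = Add(Mul(-40862, Pow(45566, -1)), Mul(-18526, Pow(-52, -1))) = Add(Mul(-40862, Rational(1, 45566)), Mul(-18526, Rational(-1, 52))) = Add(Rational(-20431, 22783), Rational(9263, 26)) = Rational(210507723, 592358)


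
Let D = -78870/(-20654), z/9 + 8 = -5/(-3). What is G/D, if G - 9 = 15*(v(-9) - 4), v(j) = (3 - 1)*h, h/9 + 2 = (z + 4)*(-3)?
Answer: 13249541/1195 ≈ 11087.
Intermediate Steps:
z = -57 (z = -72 + 9*(-5/(-3)) = -72 + 9*(-5*(-1/3)) = -72 + 9*(5/3) = -72 + 15 = -57)
h = 1413 (h = -18 + 9*((-57 + 4)*(-3)) = -18 + 9*(-53*(-3)) = -18 + 9*159 = -18 + 1431 = 1413)
D = 39435/10327 (D = -78870*(-1/20654) = 39435/10327 ≈ 3.8186)
v(j) = 2826 (v(j) = (3 - 1)*1413 = 2*1413 = 2826)
G = 42339 (G = 9 + 15*(2826 - 4) = 9 + 15*2822 = 9 + 42330 = 42339)
G/D = 42339/(39435/10327) = 42339*(10327/39435) = 13249541/1195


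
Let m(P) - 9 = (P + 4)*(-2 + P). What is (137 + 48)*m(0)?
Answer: 185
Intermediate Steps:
m(P) = 9 + (-2 + P)*(4 + P) (m(P) = 9 + (P + 4)*(-2 + P) = 9 + (4 + P)*(-2 + P) = 9 + (-2 + P)*(4 + P))
(137 + 48)*m(0) = (137 + 48)*(1 + 0² + 2*0) = 185*(1 + 0 + 0) = 185*1 = 185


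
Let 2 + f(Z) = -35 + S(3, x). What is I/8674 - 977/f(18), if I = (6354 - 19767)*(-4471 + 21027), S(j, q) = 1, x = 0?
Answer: -3992944055/156132 ≈ -25574.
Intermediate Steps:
I = -222065628 (I = -13413*16556 = -222065628)
f(Z) = -36 (f(Z) = -2 + (-35 + 1) = -2 - 34 = -36)
I/8674 - 977/f(18) = -222065628/8674 - 977/(-36) = -222065628*1/8674 - 977*(-1/36) = -111032814/4337 + 977/36 = -3992944055/156132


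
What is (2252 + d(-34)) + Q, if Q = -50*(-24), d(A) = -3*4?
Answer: 3440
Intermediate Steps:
d(A) = -12
Q = 1200
(2252 + d(-34)) + Q = (2252 - 12) + 1200 = 2240 + 1200 = 3440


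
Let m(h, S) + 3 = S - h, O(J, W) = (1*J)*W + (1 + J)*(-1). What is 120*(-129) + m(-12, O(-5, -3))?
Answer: -15452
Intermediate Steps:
O(J, W) = -1 - J + J*W (O(J, W) = J*W + (-1 - J) = -1 - J + J*W)
m(h, S) = -3 + S - h (m(h, S) = -3 + (S - h) = -3 + S - h)
120*(-129) + m(-12, O(-5, -3)) = 120*(-129) + (-3 + (-1 - 1*(-5) - 5*(-3)) - 1*(-12)) = -15480 + (-3 + (-1 + 5 + 15) + 12) = -15480 + (-3 + 19 + 12) = -15480 + 28 = -15452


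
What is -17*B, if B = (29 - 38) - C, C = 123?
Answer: 2244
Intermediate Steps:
B = -132 (B = (29 - 38) - 1*123 = -9 - 123 = -132)
-17*B = -17*(-132) = 2244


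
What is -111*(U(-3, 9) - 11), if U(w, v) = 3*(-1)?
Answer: 1554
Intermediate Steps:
U(w, v) = -3
-111*(U(-3, 9) - 11) = -111*(-3 - 11) = -111*(-14) = 1554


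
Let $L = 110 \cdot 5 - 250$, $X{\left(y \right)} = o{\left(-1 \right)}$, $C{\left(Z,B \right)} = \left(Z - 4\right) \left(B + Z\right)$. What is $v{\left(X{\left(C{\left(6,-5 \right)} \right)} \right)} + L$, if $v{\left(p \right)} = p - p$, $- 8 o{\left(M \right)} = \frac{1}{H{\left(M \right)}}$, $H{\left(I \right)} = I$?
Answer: $300$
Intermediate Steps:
$C{\left(Z,B \right)} = \left(-4 + Z\right) \left(B + Z\right)$
$o{\left(M \right)} = - \frac{1}{8 M}$
$X{\left(y \right)} = \frac{1}{8}$ ($X{\left(y \right)} = - \frac{1}{8 \left(-1\right)} = \left(- \frac{1}{8}\right) \left(-1\right) = \frac{1}{8}$)
$v{\left(p \right)} = 0$
$L = 300$ ($L = 550 - 250 = 300$)
$v{\left(X{\left(C{\left(6,-5 \right)} \right)} \right)} + L = 0 + 300 = 300$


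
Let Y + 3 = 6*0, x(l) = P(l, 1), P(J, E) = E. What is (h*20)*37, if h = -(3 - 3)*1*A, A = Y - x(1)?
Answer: 0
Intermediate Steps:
x(l) = 1
Y = -3 (Y = -3 + 6*0 = -3 + 0 = -3)
A = -4 (A = -3 - 1*1 = -3 - 1 = -4)
h = 0 (h = -(3 - 3)*1*(-4) = -0*1*(-4) = -0*(-4) = -1*0 = 0)
(h*20)*37 = (0*20)*37 = 0*37 = 0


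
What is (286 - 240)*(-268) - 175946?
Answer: -188274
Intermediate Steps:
(286 - 240)*(-268) - 175946 = 46*(-268) - 175946 = -12328 - 175946 = -188274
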